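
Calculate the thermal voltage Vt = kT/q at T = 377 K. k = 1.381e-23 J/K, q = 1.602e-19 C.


Step 1: kT = 1.381e-23 * 377 = 5.20637e-21 J
Step 2: Vt = kT/q = 5.20637e-21 / 1.602e-19
Step 3: Vt = 0.0325 V

0.0325


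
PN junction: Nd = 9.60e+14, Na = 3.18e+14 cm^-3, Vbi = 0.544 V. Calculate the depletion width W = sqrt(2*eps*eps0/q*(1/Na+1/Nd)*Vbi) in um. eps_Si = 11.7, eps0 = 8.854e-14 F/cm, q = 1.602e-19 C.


Step 1: 1/Na + 1/Nd = 1/3.18e+14 + 1/9.60e+14 = 4.18632e-15
Step 2: 2*eps*eps0/q = 2*11.7*8.854e-14/1.602e-19 = 1.293281e+07
Step 3: W^2 = 1.293281e+07 * 4.18632e-15 * 0.544 = 2.94526e-08
Step 4: W = sqrt(2.94526e-08) = 1.716e-04 cm = 1.716 um

1.716


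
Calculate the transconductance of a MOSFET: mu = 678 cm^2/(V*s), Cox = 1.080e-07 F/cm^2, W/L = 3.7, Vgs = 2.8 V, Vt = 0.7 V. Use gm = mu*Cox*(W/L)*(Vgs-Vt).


Step 1: Vov = Vgs - Vt = 2.8 - 0.7 = 2.1 V
Step 2: gm = mu * Cox * (W/L) * Vov
Step 3: gm = 678 * 1.080e-07 * 3.7 * 2.1 = 5.69e-04 S

5.69e-04


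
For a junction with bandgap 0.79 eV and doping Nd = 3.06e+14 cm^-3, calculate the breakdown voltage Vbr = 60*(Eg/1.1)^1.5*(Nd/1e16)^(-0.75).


Step 1: Eg/1.1 = 0.79/1.1 = 0.718182
Step 2: (Eg/1.1)^1.5 = 0.718182^1.5 = 0.608628
Step 3: (Nd/1e16)^(-0.75) = (0.0306)^(-0.75) = 13.668125
Step 4: Vbr = 60 * 0.608628 * 13.668125 = 499.1 V

499.1


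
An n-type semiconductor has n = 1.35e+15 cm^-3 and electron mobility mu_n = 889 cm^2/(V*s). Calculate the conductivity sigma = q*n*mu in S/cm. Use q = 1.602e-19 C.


Step 1: sigma = q * n * mu
Step 2: sigma = 1.602e-19 * 1.35e+15 * 889
Step 3: sigma = 1.923e-01 S/cm

1.923e-01


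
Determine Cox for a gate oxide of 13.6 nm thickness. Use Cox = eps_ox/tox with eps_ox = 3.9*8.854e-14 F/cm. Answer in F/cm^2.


Step 1: eps_ox = 3.9 * 8.854e-14 = 3.45306e-13 F/cm
Step 2: tox in cm = 13.6 nm * 1e-7 = 1.3600e-06 cm
Step 3: Cox = 3.45306e-13 / 1.3600e-06 = 2.54e-07 F/cm^2

2.54e-07


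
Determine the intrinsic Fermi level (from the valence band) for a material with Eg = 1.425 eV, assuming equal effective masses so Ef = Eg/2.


Step 1: For an intrinsic semiconductor, the Fermi level sits at midgap.
Step 2: Ef = Eg / 2 = 1.425 / 2 = 0.7125 eV

0.7125


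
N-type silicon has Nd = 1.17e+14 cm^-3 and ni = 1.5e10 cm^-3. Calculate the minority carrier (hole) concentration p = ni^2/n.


Step 1: Since Nd >> ni, n ≈ Nd = 1.17e+14 cm^-3
Step 2: p = ni^2 / n = (1.5e10)^2 / 1.17e+14
Step 3: p = 2.25e20 / 1.17e+14 = 1.92e+06 cm^-3

1.92e+06


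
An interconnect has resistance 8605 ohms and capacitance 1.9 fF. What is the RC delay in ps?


Step 1: tau = R * C
Step 2: tau = 8605 * 1.9 fF = 8605 * 1.9e-15 F
Step 3: tau = 1.63495e-11 s = 16.3495 ps

16.3495


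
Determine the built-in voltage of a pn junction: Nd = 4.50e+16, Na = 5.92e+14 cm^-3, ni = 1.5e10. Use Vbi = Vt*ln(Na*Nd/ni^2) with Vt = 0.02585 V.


Step 1: Compute Na*Nd/ni^2 = 5.92e+14 * 4.50e+16 / (1.5e10)^2 = 1.1840e+11
Step 2: ln(1.1840e+11) = 25.4973
Step 3: Vbi = 0.02585 * 25.4973 = 0.659 V

0.659


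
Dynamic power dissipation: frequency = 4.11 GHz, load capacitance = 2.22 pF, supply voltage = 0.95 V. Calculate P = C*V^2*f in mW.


Step 1: V^2 = 0.95^2 = 0.9025 V^2
Step 2: P = C*V^2*f = 2.22e-12 F * 0.9025 * 4.11e9 Hz
Step 3: P = 8.2345905e-03 W
Step 4: P = 8.235 mW

8.235


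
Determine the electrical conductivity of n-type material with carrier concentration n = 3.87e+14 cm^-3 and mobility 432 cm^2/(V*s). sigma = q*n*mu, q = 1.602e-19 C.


Step 1: sigma = q * n * mu
Step 2: sigma = 1.602e-19 * 3.87e+14 * 432
Step 3: sigma = 2.678e-02 S/cm

2.678e-02


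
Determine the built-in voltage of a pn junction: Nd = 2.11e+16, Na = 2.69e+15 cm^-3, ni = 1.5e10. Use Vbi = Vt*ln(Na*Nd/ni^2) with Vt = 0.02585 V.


Step 1: Compute Na*Nd/ni^2 = 2.69e+15 * 2.11e+16 / (1.5e10)^2 = 2.5226e+11
Step 2: ln(2.5226e+11) = 26.2537
Step 3: Vbi = 0.02585 * 26.2537 = 0.679 V

0.679


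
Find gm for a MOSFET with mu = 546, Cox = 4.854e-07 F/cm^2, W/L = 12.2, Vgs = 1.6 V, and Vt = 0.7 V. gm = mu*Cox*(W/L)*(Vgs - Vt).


Step 1: Vov = Vgs - Vt = 1.6 - 0.7 = 0.9 V
Step 2: gm = mu * Cox * (W/L) * Vov
Step 3: gm = 546 * 4.854e-07 * 12.2 * 0.9 = 2.91e-03 S

2.91e-03


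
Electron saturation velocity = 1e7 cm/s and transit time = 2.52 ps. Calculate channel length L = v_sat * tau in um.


Step 1: tau in seconds = 2.52 ps * 1e-12 = 2.5200e-12 s
Step 2: L = v_sat * tau = 1e7 * 2.5200e-12 = 2.5200e-05 cm
Step 3: L in um = 2.5200e-05 * 1e4 = 0.252 um

0.252


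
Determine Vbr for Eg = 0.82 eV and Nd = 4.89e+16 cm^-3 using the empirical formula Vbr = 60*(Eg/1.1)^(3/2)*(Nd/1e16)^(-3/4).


Step 1: Eg/1.1 = 0.82/1.1 = 0.745455
Step 2: (Eg/1.1)^1.5 = 0.745455^1.5 = 0.643624
Step 3: (Nd/1e16)^(-0.75) = (4.89)^(-0.75) = 0.304101
Step 4: Vbr = 60 * 0.643624 * 0.304101 = 11.7 V

11.7


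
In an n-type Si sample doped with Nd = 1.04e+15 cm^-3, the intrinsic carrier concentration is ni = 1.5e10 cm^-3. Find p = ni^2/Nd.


Step 1: Since Nd >> ni, n ≈ Nd = 1.04e+15 cm^-3
Step 2: p = ni^2 / n = (1.5e10)^2 / 1.04e+15
Step 3: p = 2.25e20 / 1.04e+15 = 2.16e+05 cm^-3

2.16e+05


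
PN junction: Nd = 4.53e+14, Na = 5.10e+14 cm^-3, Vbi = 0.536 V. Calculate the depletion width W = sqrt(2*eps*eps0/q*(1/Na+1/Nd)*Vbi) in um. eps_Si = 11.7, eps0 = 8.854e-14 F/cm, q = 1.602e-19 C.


Step 1: 1/Na + 1/Nd = 1/5.10e+14 + 1/4.53e+14 = 4.16829e-15
Step 2: 2*eps*eps0/q = 2*11.7*8.854e-14/1.602e-19 = 1.293281e+07
Step 3: W^2 = 1.293281e+07 * 4.16829e-15 * 0.536 = 2.88945e-08
Step 4: W = sqrt(2.88945e-08) = 1.700e-04 cm = 1.7 um

1.7


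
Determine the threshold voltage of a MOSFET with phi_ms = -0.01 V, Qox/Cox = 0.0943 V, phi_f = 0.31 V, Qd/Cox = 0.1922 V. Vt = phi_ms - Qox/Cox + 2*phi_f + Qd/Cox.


Step 1: Vt = phi_ms - Qox/Cox + 2*phi_f + Qd/Cox
Step 2: Vt = -0.01 - 0.0943 + 2*0.31 + 0.1922
Step 3: Vt = -0.01 - 0.0943 + 0.62 + 0.1922
Step 4: Vt = 0.7079 V

0.7079


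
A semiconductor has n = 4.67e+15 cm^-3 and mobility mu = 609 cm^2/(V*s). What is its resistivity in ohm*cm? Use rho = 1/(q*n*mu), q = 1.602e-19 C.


Step 1: sigma = q * n * mu = 1.602e-19 * 4.67e+15 * 609 = 4.55614e-01 S/cm
Step 2: rho = 1 / sigma = 1 / 4.55614e-01 = 2.195 ohm*cm

2.195


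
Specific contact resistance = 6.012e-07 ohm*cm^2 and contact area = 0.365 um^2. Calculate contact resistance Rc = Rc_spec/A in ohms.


Step 1: Convert area to cm^2: 0.365 um^2 = 3.6500e-09 cm^2
Step 2: Rc = Rc_spec / A = 6.012e-07 / 3.6500e-09
Step 3: Rc = 1.65e+02 ohms

1.65e+02


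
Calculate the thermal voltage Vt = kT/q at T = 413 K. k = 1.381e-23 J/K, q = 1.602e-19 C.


Step 1: kT = 1.381e-23 * 413 = 5.70353e-21 J
Step 2: Vt = kT/q = 5.70353e-21 / 1.602e-19
Step 3: Vt = 0.0356 V

0.0356


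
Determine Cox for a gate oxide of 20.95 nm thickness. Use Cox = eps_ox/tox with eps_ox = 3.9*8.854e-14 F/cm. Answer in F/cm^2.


Step 1: eps_ox = 3.9 * 8.854e-14 = 3.45306e-13 F/cm
Step 2: tox in cm = 20.95 nm * 1e-7 = 2.0950e-06 cm
Step 3: Cox = 3.45306e-13 / 2.0950e-06 = 1.65e-07 F/cm^2

1.65e-07


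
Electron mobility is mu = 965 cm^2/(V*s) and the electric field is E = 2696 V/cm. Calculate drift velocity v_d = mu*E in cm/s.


Step 1: v_d = mu * E
Step 2: v_d = 965 * 2696 = 2601640
Step 3: v_d = 2.60e+06 cm/s

2.60e+06


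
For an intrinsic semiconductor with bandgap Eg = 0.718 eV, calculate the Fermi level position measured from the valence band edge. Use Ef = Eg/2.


Step 1: For an intrinsic semiconductor, the Fermi level sits at midgap.
Step 2: Ef = Eg / 2 = 0.718 / 2 = 0.359 eV

0.359


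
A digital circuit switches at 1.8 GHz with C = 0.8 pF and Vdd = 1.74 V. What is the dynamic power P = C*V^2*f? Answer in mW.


Step 1: V^2 = 1.74^2 = 3.0276 V^2
Step 2: P = C*V^2*f = 0.8e-12 F * 3.0276 * 1.8e9 Hz
Step 3: P = 4.359744e-03 W
Step 4: P = 4.36 mW

4.36


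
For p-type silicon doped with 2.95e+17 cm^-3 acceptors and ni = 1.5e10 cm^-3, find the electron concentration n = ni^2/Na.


Step 1: Majority hole concentration p ≈ Na = 2.95e+17 cm^-3
Step 2: n = ni^2 / Na = (1.5e10)^2 / 2.95e+17
Step 3: n = 7.63e+02 cm^-3

7.63e+02


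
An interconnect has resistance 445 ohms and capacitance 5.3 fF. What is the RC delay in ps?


Step 1: tau = R * C
Step 2: tau = 445 * 5.3 fF = 445 * 5.3e-15 F
Step 3: tau = 2.3585e-12 s = 2.3585 ps

2.3585


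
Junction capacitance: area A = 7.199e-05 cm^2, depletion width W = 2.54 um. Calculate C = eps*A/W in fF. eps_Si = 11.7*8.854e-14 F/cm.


Step 1: eps_Si = 11.7 * 8.854e-14 = 1.035918e-12 F/cm
Step 2: W in cm = 2.54 * 1e-4 = 2.54e-04 cm
Step 3: C = 1.035918e-12 * 7.199e-05 / 2.54e-04 = 2.936053e-13 F
Step 4: C = 293.61 fF

293.61


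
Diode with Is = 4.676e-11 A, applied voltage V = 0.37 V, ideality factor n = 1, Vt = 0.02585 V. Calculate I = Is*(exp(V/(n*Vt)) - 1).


Step 1: V/(n*Vt) = 0.37/(1*0.02585) = 14.3133
Step 2: exp(14.3133) = 1.6451e+06
Step 3: I = 4.676e-11 * (1.6451e+06 - 1) = 7.69e-05 A

7.69e-05


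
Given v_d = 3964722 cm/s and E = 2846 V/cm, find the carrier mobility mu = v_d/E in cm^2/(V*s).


Step 1: mu = v_d / E
Step 2: mu = 3964722 / 2846
Step 3: mu = 1393.09 cm^2/(V*s)

1393.09


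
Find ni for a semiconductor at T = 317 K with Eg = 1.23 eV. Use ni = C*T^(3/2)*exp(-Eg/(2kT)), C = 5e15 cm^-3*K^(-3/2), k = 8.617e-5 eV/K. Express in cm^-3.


Step 1: Compute kT = 8.617e-5 * 317 = 0.02731589 eV
Step 2: Exponent = -Eg/(2kT) = -1.23/(2*0.02731589) = -22.51437
Step 3: T^(3/2) = 317^1.5 = 5644.02
Step 4: ni = 5e15 * 5644.02 * exp(-22.51437) = 4.71e+09 cm^-3

4.71e+09


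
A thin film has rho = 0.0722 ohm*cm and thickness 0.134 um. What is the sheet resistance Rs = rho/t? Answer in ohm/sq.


Step 1: Convert thickness to cm: t = 0.134 um = 1.3400e-05 cm
Step 2: Rs = rho / t = 0.0722 / 1.3400e-05
Step 3: Rs = 5388.1 ohm/sq

5388.1


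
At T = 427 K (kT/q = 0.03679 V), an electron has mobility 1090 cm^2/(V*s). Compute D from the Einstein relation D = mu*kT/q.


Step 1: D = mu * (kT/q)
Step 2: D = 1090 * 0.03679
Step 3: D = 40.1 cm^2/s

40.1


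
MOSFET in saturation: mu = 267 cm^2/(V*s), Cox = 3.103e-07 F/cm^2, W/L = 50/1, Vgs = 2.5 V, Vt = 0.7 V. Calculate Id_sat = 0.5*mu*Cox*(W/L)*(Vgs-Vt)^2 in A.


Step 1: Overdrive voltage Vov = Vgs - Vt = 2.5 - 0.7 = 1.8 V
Step 2: W/L = 50/1 = 50
Step 3: Id = 0.5 * 267 * 3.103e-07 * 50 * 1.8^2
Step 4: Id = 6.71e-03 A

6.71e-03


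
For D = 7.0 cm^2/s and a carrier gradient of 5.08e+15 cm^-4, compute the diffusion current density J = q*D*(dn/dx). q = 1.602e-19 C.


Step 1: J = q * D * (dn/dx)
Step 2: J = 1.602e-19 * 7.0 * 5.08e+15
Step 3: J = 5.70e-03 A/cm^2

5.70e-03


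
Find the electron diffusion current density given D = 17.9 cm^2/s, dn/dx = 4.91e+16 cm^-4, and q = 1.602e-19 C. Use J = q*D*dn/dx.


Step 1: J = q * D * (dn/dx)
Step 2: J = 1.602e-19 * 17.9 * 4.91e+16
Step 3: J = 1.41e-01 A/cm^2

1.41e-01


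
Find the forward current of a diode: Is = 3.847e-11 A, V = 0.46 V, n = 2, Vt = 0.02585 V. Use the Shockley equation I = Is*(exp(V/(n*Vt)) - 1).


Step 1: V/(n*Vt) = 0.46/(2*0.02585) = 8.8975
Step 2: exp(8.8975) = 7.3137e+03
Step 3: I = 3.847e-11 * (7.3137e+03 - 1) = 2.81e-07 A

2.81e-07


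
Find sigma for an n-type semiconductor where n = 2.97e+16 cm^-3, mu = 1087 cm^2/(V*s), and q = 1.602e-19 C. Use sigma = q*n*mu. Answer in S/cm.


Step 1: sigma = q * n * mu
Step 2: sigma = 1.602e-19 * 2.97e+16 * 1087
Step 3: sigma = 5.172e+00 S/cm

5.172e+00


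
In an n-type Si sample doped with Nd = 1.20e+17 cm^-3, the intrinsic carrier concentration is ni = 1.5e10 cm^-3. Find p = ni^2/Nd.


Step 1: Since Nd >> ni, n ≈ Nd = 1.20e+17 cm^-3
Step 2: p = ni^2 / n = (1.5e10)^2 / 1.20e+17
Step 3: p = 2.25e20 / 1.20e+17 = 1.88e+03 cm^-3

1.88e+03


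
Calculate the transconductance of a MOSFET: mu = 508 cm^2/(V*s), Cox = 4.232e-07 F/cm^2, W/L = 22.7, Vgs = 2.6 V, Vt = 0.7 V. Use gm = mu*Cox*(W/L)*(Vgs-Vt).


Step 1: Vov = Vgs - Vt = 2.6 - 0.7 = 1.9 V
Step 2: gm = mu * Cox * (W/L) * Vov
Step 3: gm = 508 * 4.232e-07 * 22.7 * 1.9 = 9.27e-03 S

9.27e-03


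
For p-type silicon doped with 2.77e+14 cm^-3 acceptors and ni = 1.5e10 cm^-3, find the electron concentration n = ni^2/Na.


Step 1: Majority hole concentration p ≈ Na = 2.77e+14 cm^-3
Step 2: n = ni^2 / Na = (1.5e10)^2 / 2.77e+14
Step 3: n = 8.12e+05 cm^-3

8.12e+05


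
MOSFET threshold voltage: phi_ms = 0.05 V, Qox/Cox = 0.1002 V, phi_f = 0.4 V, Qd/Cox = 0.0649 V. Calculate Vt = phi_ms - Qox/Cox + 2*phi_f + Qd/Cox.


Step 1: Vt = phi_ms - Qox/Cox + 2*phi_f + Qd/Cox
Step 2: Vt = 0.05 - 0.1002 + 2*0.4 + 0.0649
Step 3: Vt = 0.05 - 0.1002 + 0.8 + 0.0649
Step 4: Vt = 0.8147 V

0.8147


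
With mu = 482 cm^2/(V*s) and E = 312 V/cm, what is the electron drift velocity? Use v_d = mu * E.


Step 1: v_d = mu * E
Step 2: v_d = 482 * 312 = 150384
Step 3: v_d = 1.50e+05 cm/s

1.50e+05


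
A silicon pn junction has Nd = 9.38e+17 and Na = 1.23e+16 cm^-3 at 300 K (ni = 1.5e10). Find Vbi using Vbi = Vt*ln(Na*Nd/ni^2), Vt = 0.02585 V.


Step 1: Compute Na*Nd/ni^2 = 1.23e+16 * 9.38e+17 / (1.5e10)^2 = 5.1277e+13
Step 2: ln(5.1277e+13) = 31.5683
Step 3: Vbi = 0.02585 * 31.5683 = 0.816 V

0.816


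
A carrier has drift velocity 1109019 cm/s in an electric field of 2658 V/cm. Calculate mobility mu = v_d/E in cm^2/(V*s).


Step 1: mu = v_d / E
Step 2: mu = 1109019 / 2658
Step 3: mu = 417.24 cm^2/(V*s)

417.24


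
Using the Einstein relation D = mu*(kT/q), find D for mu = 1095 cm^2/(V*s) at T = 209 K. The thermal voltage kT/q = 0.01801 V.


Step 1: D = mu * (kT/q)
Step 2: D = 1095 * 0.01801
Step 3: D = 19.72 cm^2/s

19.72


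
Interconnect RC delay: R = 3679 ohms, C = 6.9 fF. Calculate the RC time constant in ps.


Step 1: tau = R * C
Step 2: tau = 3679 * 6.9 fF = 3679 * 6.9e-15 F
Step 3: tau = 2.53851e-11 s = 25.3851 ps

25.3851


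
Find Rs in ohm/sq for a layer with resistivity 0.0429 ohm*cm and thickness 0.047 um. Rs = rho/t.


Step 1: Convert thickness to cm: t = 0.047 um = 4.7000e-06 cm
Step 2: Rs = rho / t = 0.0429 / 4.7000e-06
Step 3: Rs = 9127.7 ohm/sq

9127.7


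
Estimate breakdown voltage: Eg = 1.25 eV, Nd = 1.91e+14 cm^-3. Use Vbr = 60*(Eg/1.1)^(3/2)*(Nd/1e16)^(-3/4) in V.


Step 1: Eg/1.1 = 1.25/1.1 = 1.136364
Step 2: (Eg/1.1)^1.5 = 1.136364^1.5 = 1.211368
Step 3: (Nd/1e16)^(-0.75) = (0.0191)^(-0.75) = 19.463681
Step 4: Vbr = 60 * 1.211368 * 19.463681 = 1414.7 V

1414.7


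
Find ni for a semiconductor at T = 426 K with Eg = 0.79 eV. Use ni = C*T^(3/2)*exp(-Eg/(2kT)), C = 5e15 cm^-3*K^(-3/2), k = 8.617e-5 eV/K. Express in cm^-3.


Step 1: Compute kT = 8.617e-5 * 426 = 0.03670842 eV
Step 2: Exponent = -Eg/(2kT) = -0.79/(2*0.03670842) = -10.76047
Step 3: T^(3/2) = 426^1.5 = 8792.54
Step 4: ni = 5e15 * 8792.54 * exp(-10.76047) = 9.33e+14 cm^-3

9.33e+14


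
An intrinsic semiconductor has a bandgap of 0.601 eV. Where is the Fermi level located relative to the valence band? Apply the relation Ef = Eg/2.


Step 1: For an intrinsic semiconductor, the Fermi level sits at midgap.
Step 2: Ef = Eg / 2 = 0.601 / 2 = 0.3005 eV

0.3005


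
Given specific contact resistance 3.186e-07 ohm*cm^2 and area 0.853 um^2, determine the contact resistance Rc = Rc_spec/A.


Step 1: Convert area to cm^2: 0.853 um^2 = 8.5300e-09 cm^2
Step 2: Rc = Rc_spec / A = 3.186e-07 / 8.5300e-09
Step 3: Rc = 3.74e+01 ohms

3.74e+01


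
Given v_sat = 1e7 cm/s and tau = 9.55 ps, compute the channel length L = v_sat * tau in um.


Step 1: tau in seconds = 9.55 ps * 1e-12 = 9.5500e-12 s
Step 2: L = v_sat * tau = 1e7 * 9.5500e-12 = 9.5500e-05 cm
Step 3: L in um = 9.5500e-05 * 1e4 = 0.955 um

0.955


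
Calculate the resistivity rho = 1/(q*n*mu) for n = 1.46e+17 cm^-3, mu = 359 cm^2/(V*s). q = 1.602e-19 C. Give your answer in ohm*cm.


Step 1: sigma = q * n * mu = 1.602e-19 * 1.46e+17 * 359 = 8.39672e+00 S/cm
Step 2: rho = 1 / sigma = 1 / 8.39672e+00 = 0.1191 ohm*cm

0.1191


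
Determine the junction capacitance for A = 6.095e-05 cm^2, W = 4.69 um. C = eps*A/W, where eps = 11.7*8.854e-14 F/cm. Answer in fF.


Step 1: eps_Si = 11.7 * 8.854e-14 = 1.035918e-12 F/cm
Step 2: W in cm = 4.69 * 1e-4 = 4.69e-04 cm
Step 3: C = 1.035918e-12 * 6.095e-05 / 4.69e-04 = 1.346252e-13 F
Step 4: C = 134.63 fF

134.63


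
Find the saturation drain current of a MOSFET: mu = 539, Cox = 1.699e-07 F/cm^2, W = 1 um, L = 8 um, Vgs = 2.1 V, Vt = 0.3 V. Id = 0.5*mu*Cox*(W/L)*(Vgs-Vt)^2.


Step 1: Overdrive voltage Vov = Vgs - Vt = 2.1 - 0.3 = 1.8 V
Step 2: W/L = 1/8 = 0.125
Step 3: Id = 0.5 * 539 * 1.699e-07 * 0.125 * 1.8^2
Step 4: Id = 1.85e-05 A

1.85e-05


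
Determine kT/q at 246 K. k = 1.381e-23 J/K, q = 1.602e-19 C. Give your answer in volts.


Step 1: kT = 1.381e-23 * 246 = 3.39726e-21 J
Step 2: Vt = kT/q = 3.39726e-21 / 1.602e-19
Step 3: Vt = 0.02121 V

0.02121


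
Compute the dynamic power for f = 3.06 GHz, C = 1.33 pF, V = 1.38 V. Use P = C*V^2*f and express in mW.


Step 1: V^2 = 1.38^2 = 1.9044 V^2
Step 2: P = C*V^2*f = 1.33e-12 F * 1.9044 * 3.06e9 Hz
Step 3: P = 7.75052712e-03 W
Step 4: P = 7.751 mW

7.751


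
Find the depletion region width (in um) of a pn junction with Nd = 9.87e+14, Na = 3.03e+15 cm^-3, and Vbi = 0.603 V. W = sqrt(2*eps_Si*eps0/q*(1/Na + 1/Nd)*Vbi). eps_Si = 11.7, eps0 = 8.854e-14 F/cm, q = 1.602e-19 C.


Step 1: 1/Na + 1/Nd = 1/3.03e+15 + 1/9.87e+14 = 1.34320e-15
Step 2: 2*eps*eps0/q = 2*11.7*8.854e-14/1.602e-19 = 1.293281e+07
Step 3: W^2 = 1.293281e+07 * 1.34320e-15 * 0.603 = 1.04749e-08
Step 4: W = sqrt(1.04749e-08) = 1.023e-04 cm = 1.023 um

1.023


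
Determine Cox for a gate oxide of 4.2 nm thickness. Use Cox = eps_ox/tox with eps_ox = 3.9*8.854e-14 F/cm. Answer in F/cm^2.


Step 1: eps_ox = 3.9 * 8.854e-14 = 3.45306e-13 F/cm
Step 2: tox in cm = 4.2 nm * 1e-7 = 4.2000e-07 cm
Step 3: Cox = 3.45306e-13 / 4.2000e-07 = 8.22e-07 F/cm^2

8.22e-07


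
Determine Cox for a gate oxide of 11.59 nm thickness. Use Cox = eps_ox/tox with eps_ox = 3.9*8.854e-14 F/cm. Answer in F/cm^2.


Step 1: eps_ox = 3.9 * 8.854e-14 = 3.45306e-13 F/cm
Step 2: tox in cm = 11.59 nm * 1e-7 = 1.1590e-06 cm
Step 3: Cox = 3.45306e-13 / 1.1590e-06 = 2.98e-07 F/cm^2

2.98e-07


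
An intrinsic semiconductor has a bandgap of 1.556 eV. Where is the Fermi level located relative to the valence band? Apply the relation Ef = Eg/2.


Step 1: For an intrinsic semiconductor, the Fermi level sits at midgap.
Step 2: Ef = Eg / 2 = 1.556 / 2 = 0.778 eV

0.778


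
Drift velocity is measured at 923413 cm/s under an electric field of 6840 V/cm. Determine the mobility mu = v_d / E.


Step 1: mu = v_d / E
Step 2: mu = 923413 / 6840
Step 3: mu = 135.0 cm^2/(V*s)

135.0


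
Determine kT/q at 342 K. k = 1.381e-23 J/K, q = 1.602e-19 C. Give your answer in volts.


Step 1: kT = 1.381e-23 * 342 = 4.72302e-21 J
Step 2: Vt = kT/q = 4.72302e-21 / 1.602e-19
Step 3: Vt = 0.02948 V

0.02948


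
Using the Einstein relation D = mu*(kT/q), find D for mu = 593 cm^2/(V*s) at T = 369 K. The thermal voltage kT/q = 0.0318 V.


Step 1: D = mu * (kT/q)
Step 2: D = 593 * 0.0318
Step 3: D = 18.86 cm^2/s

18.86


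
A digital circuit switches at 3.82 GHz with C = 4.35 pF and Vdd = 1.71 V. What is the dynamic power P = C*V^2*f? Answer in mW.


Step 1: V^2 = 1.71^2 = 2.9241 V^2
Step 2: P = C*V^2*f = 4.35e-12 F * 2.9241 * 3.82e9 Hz
Step 3: P = 4.85897697e-02 W
Step 4: P = 48.59 mW

48.59


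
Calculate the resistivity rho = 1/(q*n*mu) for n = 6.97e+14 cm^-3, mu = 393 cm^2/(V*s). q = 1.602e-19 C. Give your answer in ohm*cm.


Step 1: sigma = q * n * mu = 1.602e-19 * 6.97e+14 * 393 = 4.38821e-02 S/cm
Step 2: rho = 1 / sigma = 1 / 4.38821e-02 = 22.79 ohm*cm

22.79


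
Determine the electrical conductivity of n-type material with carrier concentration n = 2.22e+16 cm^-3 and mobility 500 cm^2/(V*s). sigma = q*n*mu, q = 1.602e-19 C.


Step 1: sigma = q * n * mu
Step 2: sigma = 1.602e-19 * 2.22e+16 * 500
Step 3: sigma = 1.778e+00 S/cm

1.778e+00


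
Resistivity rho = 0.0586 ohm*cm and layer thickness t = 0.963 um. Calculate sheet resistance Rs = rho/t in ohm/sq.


Step 1: Convert thickness to cm: t = 0.963 um = 9.6300e-05 cm
Step 2: Rs = rho / t = 0.0586 / 9.6300e-05
Step 3: Rs = 608.5 ohm/sq

608.5


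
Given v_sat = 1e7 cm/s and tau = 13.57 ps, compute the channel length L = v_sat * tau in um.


Step 1: tau in seconds = 13.57 ps * 1e-12 = 1.3570e-11 s
Step 2: L = v_sat * tau = 1e7 * 1.3570e-11 = 1.3570e-04 cm
Step 3: L in um = 1.3570e-04 * 1e4 = 1.357 um

1.357


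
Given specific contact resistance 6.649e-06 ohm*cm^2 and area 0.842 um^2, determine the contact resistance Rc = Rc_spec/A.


Step 1: Convert area to cm^2: 0.842 um^2 = 8.4200e-09 cm^2
Step 2: Rc = Rc_spec / A = 6.649e-06 / 8.4200e-09
Step 3: Rc = 7.90e+02 ohms

7.90e+02


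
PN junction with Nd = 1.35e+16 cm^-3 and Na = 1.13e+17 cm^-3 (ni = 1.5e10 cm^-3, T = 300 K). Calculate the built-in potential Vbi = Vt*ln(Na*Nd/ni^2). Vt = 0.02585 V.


Step 1: Compute Na*Nd/ni^2 = 1.13e+17 * 1.35e+16 / (1.5e10)^2 = 6.7800e+12
Step 2: ln(6.7800e+12) = 29.5450
Step 3: Vbi = 0.02585 * 29.5450 = 0.764 V

0.764


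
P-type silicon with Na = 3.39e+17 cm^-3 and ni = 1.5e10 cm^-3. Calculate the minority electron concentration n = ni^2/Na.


Step 1: Majority hole concentration p ≈ Na = 3.39e+17 cm^-3
Step 2: n = ni^2 / Na = (1.5e10)^2 / 3.39e+17
Step 3: n = 6.64e+02 cm^-3

6.64e+02


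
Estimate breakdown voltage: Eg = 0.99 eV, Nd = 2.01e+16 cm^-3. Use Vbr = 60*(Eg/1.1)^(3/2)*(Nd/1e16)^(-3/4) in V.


Step 1: Eg/1.1 = 0.99/1.1 = 0.900000
Step 2: (Eg/1.1)^1.5 = 0.900000^1.5 = 0.853815
Step 3: (Nd/1e16)^(-0.75) = (2.01)^(-0.75) = 0.592384
Step 4: Vbr = 60 * 0.853815 * 0.592384 = 30.3 V

30.3


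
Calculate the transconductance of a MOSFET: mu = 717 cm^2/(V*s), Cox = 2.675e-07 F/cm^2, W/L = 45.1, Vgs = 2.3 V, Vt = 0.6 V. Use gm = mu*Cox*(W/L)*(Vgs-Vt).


Step 1: Vov = Vgs - Vt = 2.3 - 0.6 = 1.7 V
Step 2: gm = mu * Cox * (W/L) * Vov
Step 3: gm = 717 * 2.675e-07 * 45.1 * 1.7 = 1.47e-02 S

1.47e-02


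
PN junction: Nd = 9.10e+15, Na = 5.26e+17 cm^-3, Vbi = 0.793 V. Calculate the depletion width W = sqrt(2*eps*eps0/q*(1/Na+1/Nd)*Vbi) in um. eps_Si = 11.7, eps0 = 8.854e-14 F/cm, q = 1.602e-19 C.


Step 1: 1/Na + 1/Nd = 1/5.26e+17 + 1/9.10e+15 = 1.11791e-16
Step 2: 2*eps*eps0/q = 2*11.7*8.854e-14/1.602e-19 = 1.293281e+07
Step 3: W^2 = 1.293281e+07 * 1.11791e-16 * 0.793 = 1.14650e-09
Step 4: W = sqrt(1.14650e-09) = 3.386e-05 cm = 0.3386 um

0.3386


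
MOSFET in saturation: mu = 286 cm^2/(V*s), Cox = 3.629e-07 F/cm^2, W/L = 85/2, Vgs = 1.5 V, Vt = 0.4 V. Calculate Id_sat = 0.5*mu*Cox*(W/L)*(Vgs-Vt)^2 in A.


Step 1: Overdrive voltage Vov = Vgs - Vt = 1.5 - 0.4 = 1.1 V
Step 2: W/L = 85/2 = 42.5
Step 3: Id = 0.5 * 286 * 3.629e-07 * 42.5 * 1.1^2
Step 4: Id = 2.67e-03 A

2.67e-03


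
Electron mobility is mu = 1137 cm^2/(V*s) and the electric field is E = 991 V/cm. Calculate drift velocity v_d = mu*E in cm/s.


Step 1: v_d = mu * E
Step 2: v_d = 1137 * 991 = 1126767
Step 3: v_d = 1.13e+06 cm/s

1.13e+06


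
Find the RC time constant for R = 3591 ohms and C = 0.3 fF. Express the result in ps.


Step 1: tau = R * C
Step 2: tau = 3591 * 0.3 fF = 3591 * 3.0e-16 F
Step 3: tau = 1.0773e-12 s = 1.0773 ps

1.0773


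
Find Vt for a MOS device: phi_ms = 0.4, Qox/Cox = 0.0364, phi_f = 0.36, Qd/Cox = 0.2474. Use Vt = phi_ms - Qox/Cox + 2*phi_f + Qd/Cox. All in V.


Step 1: Vt = phi_ms - Qox/Cox + 2*phi_f + Qd/Cox
Step 2: Vt = 0.4 - 0.0364 + 2*0.36 + 0.2474
Step 3: Vt = 0.4 - 0.0364 + 0.72 + 0.2474
Step 4: Vt = 1.331 V

1.331


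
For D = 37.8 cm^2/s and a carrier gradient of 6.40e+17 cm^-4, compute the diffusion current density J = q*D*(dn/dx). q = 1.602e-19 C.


Step 1: J = q * D * (dn/dx)
Step 2: J = 1.602e-19 * 37.8 * 6.40e+17
Step 3: J = 3.88e+00 A/cm^2

3.88e+00


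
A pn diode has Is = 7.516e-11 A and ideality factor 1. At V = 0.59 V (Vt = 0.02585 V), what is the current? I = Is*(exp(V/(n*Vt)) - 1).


Step 1: V/(n*Vt) = 0.59/(1*0.02585) = 22.8240
Step 2: exp(22.8240) = 8.1722e+09
Step 3: I = 7.516e-11 * (8.1722e+09 - 1) = 6.14e-01 A

6.14e-01


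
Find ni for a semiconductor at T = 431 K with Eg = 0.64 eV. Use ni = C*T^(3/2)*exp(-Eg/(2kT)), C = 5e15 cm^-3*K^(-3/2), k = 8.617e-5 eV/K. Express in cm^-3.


Step 1: Compute kT = 8.617e-5 * 431 = 0.03713927 eV
Step 2: Exponent = -Eg/(2kT) = -0.64/(2*0.03713927) = -8.61622
Step 3: T^(3/2) = 431^1.5 = 8947.79
Step 4: ni = 5e15 * 8947.79 * exp(-8.61622) = 8.10e+15 cm^-3

8.10e+15


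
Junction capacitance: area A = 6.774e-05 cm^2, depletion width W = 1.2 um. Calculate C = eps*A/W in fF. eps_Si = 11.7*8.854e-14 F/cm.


Step 1: eps_Si = 11.7 * 8.854e-14 = 1.035918e-12 F/cm
Step 2: W in cm = 1.2 * 1e-4 = 1.20e-04 cm
Step 3: C = 1.035918e-12 * 6.774e-05 / 1.20e-04 = 5.847757e-13 F
Step 4: C = 584.78 fF

584.78


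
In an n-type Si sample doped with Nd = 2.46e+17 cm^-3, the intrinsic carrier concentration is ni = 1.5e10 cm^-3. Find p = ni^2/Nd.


Step 1: Since Nd >> ni, n ≈ Nd = 2.46e+17 cm^-3
Step 2: p = ni^2 / n = (1.5e10)^2 / 2.46e+17
Step 3: p = 2.25e20 / 2.46e+17 = 9.15e+02 cm^-3

9.15e+02


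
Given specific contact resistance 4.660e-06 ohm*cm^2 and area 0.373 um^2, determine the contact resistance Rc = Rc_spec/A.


Step 1: Convert area to cm^2: 0.373 um^2 = 3.7300e-09 cm^2
Step 2: Rc = Rc_spec / A = 4.660e-06 / 3.7300e-09
Step 3: Rc = 1.25e+03 ohms

1.25e+03


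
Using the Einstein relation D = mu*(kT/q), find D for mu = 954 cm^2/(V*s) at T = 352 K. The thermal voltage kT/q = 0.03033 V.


Step 1: D = mu * (kT/q)
Step 2: D = 954 * 0.03033
Step 3: D = 28.93 cm^2/s

28.93


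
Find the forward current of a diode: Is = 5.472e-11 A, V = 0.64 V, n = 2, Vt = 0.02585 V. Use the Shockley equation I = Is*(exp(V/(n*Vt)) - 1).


Step 1: V/(n*Vt) = 0.64/(2*0.02585) = 12.3791
Step 2: exp(12.3791) = 2.3778e+05
Step 3: I = 5.472e-11 * (2.3778e+05 - 1) = 1.30e-05 A

1.30e-05


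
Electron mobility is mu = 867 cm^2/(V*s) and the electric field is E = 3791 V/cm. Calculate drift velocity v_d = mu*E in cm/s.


Step 1: v_d = mu * E
Step 2: v_d = 867 * 3791 = 3286797
Step 3: v_d = 3.29e+06 cm/s

3.29e+06


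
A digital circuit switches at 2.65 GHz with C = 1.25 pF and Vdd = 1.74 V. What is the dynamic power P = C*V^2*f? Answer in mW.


Step 1: V^2 = 1.74^2 = 3.0276 V^2
Step 2: P = C*V^2*f = 1.25e-12 F * 3.0276 * 2.65e9 Hz
Step 3: P = 1.0028925e-02 W
Step 4: P = 10.029 mW

10.029


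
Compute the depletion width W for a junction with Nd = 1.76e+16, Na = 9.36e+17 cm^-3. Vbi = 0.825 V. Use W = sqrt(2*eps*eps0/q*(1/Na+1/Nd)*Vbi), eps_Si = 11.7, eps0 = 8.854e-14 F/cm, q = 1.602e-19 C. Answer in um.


Step 1: 1/Na + 1/Nd = 1/9.36e+17 + 1/1.76e+16 = 5.78866e-17
Step 2: 2*eps*eps0/q = 2*11.7*8.854e-14/1.602e-19 = 1.293281e+07
Step 3: W^2 = 1.293281e+07 * 5.78866e-17 * 0.825 = 6.17625e-10
Step 4: W = sqrt(6.17625e-10) = 2.485e-05 cm = 0.2485 um

0.2485


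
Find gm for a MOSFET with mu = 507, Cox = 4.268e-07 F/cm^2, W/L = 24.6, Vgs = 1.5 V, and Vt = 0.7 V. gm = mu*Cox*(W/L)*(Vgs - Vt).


Step 1: Vov = Vgs - Vt = 1.5 - 0.7 = 0.8 V
Step 2: gm = mu * Cox * (W/L) * Vov
Step 3: gm = 507 * 4.268e-07 * 24.6 * 0.8 = 4.26e-03 S

4.26e-03


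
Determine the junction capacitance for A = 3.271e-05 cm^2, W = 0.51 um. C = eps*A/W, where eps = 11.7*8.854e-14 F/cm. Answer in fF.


Step 1: eps_Si = 11.7 * 8.854e-14 = 1.035918e-12 F/cm
Step 2: W in cm = 0.51 * 1e-4 = 5.10e-05 cm
Step 3: C = 1.035918e-12 * 3.271e-05 / 5.10e-05 = 6.644094e-13 F
Step 4: C = 664.41 fF

664.41


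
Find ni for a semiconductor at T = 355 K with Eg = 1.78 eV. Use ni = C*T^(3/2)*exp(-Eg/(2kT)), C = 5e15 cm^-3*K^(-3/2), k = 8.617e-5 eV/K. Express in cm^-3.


Step 1: Compute kT = 8.617e-5 * 355 = 0.03059035 eV
Step 2: Exponent = -Eg/(2kT) = -1.78/(2*0.03059035) = -29.09414
Step 3: T^(3/2) = 355^1.5 = 6688.71
Step 4: ni = 5e15 * 6688.71 * exp(-29.09414) = 7.74e+06 cm^-3

7.74e+06


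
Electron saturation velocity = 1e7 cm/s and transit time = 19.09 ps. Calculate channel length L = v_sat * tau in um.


Step 1: tau in seconds = 19.09 ps * 1e-12 = 1.9090e-11 s
Step 2: L = v_sat * tau = 1e7 * 1.9090e-11 = 1.9090e-04 cm
Step 3: L in um = 1.9090e-04 * 1e4 = 1.909 um

1.909


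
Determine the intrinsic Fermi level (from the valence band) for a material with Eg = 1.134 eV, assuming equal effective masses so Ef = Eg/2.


Step 1: For an intrinsic semiconductor, the Fermi level sits at midgap.
Step 2: Ef = Eg / 2 = 1.134 / 2 = 0.567 eV

0.567


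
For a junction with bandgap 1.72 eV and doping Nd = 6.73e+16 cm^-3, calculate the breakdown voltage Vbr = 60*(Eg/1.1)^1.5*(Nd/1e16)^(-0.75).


Step 1: Eg/1.1 = 1.72/1.1 = 1.563636
Step 2: (Eg/1.1)^1.5 = 1.563636^1.5 = 1.955255
Step 3: (Nd/1e16)^(-0.75) = (6.73)^(-0.75) = 0.239325
Step 4: Vbr = 60 * 1.955255 * 0.239325 = 28.1 V

28.1


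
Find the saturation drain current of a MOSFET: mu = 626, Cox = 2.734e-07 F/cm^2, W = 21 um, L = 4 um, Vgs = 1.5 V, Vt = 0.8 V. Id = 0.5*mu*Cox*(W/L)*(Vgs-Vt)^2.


Step 1: Overdrive voltage Vov = Vgs - Vt = 1.5 - 0.8 = 0.7 V
Step 2: W/L = 21/4 = 5.25
Step 3: Id = 0.5 * 626 * 2.734e-07 * 5.25 * 0.7^2
Step 4: Id = 2.20e-04 A

2.20e-04


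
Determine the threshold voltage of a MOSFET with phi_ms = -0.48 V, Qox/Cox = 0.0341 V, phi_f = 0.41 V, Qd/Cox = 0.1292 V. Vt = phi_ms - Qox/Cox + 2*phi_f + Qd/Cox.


Step 1: Vt = phi_ms - Qox/Cox + 2*phi_f + Qd/Cox
Step 2: Vt = -0.48 - 0.0341 + 2*0.41 + 0.1292
Step 3: Vt = -0.48 - 0.0341 + 0.82 + 0.1292
Step 4: Vt = 0.4351 V

0.4351


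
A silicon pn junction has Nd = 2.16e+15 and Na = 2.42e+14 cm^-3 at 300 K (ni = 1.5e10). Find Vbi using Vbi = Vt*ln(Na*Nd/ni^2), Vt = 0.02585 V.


Step 1: Compute Na*Nd/ni^2 = 2.42e+14 * 2.16e+15 / (1.5e10)^2 = 2.3232e+09
Step 2: ln(2.3232e+09) = 21.5662
Step 3: Vbi = 0.02585 * 21.5662 = 0.557 V

0.557


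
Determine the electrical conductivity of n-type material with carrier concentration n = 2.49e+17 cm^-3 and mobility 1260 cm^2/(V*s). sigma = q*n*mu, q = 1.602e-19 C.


Step 1: sigma = q * n * mu
Step 2: sigma = 1.602e-19 * 2.49e+17 * 1260
Step 3: sigma = 5.026e+01 S/cm

5.026e+01


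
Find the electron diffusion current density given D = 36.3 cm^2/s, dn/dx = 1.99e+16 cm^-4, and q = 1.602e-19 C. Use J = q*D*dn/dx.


Step 1: J = q * D * (dn/dx)
Step 2: J = 1.602e-19 * 36.3 * 1.99e+16
Step 3: J = 1.16e-01 A/cm^2

1.16e-01


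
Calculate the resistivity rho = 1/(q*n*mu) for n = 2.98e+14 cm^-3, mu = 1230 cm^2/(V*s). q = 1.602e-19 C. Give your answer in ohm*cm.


Step 1: sigma = q * n * mu = 1.602e-19 * 2.98e+14 * 1230 = 5.87197e-02 S/cm
Step 2: rho = 1 / sigma = 1 / 5.87197e-02 = 17.03 ohm*cm

17.03


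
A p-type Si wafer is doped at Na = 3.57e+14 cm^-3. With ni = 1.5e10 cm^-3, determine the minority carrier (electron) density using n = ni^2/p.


Step 1: Majority hole concentration p ≈ Na = 3.57e+14 cm^-3
Step 2: n = ni^2 / Na = (1.5e10)^2 / 3.57e+14
Step 3: n = 6.30e+05 cm^-3

6.30e+05


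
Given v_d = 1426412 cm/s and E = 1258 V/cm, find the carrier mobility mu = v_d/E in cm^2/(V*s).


Step 1: mu = v_d / E
Step 2: mu = 1426412 / 1258
Step 3: mu = 1133.87 cm^2/(V*s)

1133.87


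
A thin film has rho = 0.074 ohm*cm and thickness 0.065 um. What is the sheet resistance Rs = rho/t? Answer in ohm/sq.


Step 1: Convert thickness to cm: t = 0.065 um = 6.5000e-06 cm
Step 2: Rs = rho / t = 0.074 / 6.5000e-06
Step 3: Rs = 11384.6 ohm/sq

11384.6


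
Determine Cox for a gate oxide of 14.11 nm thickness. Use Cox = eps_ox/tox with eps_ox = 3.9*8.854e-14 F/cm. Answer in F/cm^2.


Step 1: eps_ox = 3.9 * 8.854e-14 = 3.45306e-13 F/cm
Step 2: tox in cm = 14.11 nm * 1e-7 = 1.4110e-06 cm
Step 3: Cox = 3.45306e-13 / 1.4110e-06 = 2.45e-07 F/cm^2

2.45e-07


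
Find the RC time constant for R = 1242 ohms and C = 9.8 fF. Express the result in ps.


Step 1: tau = R * C
Step 2: tau = 1242 * 9.8 fF = 1242 * 9.8e-15 F
Step 3: tau = 1.21716e-11 s = 12.1716 ps

12.1716


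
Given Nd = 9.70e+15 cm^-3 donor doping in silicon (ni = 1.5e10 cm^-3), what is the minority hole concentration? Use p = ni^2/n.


Step 1: Since Nd >> ni, n ≈ Nd = 9.70e+15 cm^-3
Step 2: p = ni^2 / n = (1.5e10)^2 / 9.70e+15
Step 3: p = 2.25e20 / 9.70e+15 = 2.32e+04 cm^-3

2.32e+04


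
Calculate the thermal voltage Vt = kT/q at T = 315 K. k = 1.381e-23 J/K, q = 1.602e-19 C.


Step 1: kT = 1.381e-23 * 315 = 4.35015e-21 J
Step 2: Vt = kT/q = 4.35015e-21 / 1.602e-19
Step 3: Vt = 0.02715 V

0.02715


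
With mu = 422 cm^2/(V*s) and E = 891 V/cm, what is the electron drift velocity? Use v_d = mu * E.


Step 1: v_d = mu * E
Step 2: v_d = 422 * 891 = 376002
Step 3: v_d = 3.76e+05 cm/s

3.76e+05


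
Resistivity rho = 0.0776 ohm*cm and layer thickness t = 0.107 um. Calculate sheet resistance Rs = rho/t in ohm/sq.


Step 1: Convert thickness to cm: t = 0.107 um = 1.0700e-05 cm
Step 2: Rs = rho / t = 0.0776 / 1.0700e-05
Step 3: Rs = 7252.3 ohm/sq

7252.3


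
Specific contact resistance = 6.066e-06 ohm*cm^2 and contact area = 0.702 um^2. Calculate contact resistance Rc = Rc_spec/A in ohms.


Step 1: Convert area to cm^2: 0.702 um^2 = 7.0200e-09 cm^2
Step 2: Rc = Rc_spec / A = 6.066e-06 / 7.0200e-09
Step 3: Rc = 8.64e+02 ohms

8.64e+02


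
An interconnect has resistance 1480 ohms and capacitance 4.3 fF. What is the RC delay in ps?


Step 1: tau = R * C
Step 2: tau = 1480 * 4.3 fF = 1480 * 4.3e-15 F
Step 3: tau = 6.364e-12 s = 6.364 ps

6.364


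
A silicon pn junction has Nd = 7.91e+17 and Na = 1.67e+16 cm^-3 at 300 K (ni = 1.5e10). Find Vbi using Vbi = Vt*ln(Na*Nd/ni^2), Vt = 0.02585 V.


Step 1: Compute Na*Nd/ni^2 = 1.67e+16 * 7.91e+17 / (1.5e10)^2 = 5.8710e+13
Step 2: ln(5.8710e+13) = 31.7036
Step 3: Vbi = 0.02585 * 31.7036 = 0.82 V

0.82


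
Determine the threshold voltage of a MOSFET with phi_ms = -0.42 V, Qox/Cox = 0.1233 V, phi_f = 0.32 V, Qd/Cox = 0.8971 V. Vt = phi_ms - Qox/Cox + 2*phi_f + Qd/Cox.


Step 1: Vt = phi_ms - Qox/Cox + 2*phi_f + Qd/Cox
Step 2: Vt = -0.42 - 0.1233 + 2*0.32 + 0.8971
Step 3: Vt = -0.42 - 0.1233 + 0.64 + 0.8971
Step 4: Vt = 0.9938 V

0.9938


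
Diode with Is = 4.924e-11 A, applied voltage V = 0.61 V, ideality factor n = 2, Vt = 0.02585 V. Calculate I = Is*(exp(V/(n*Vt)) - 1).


Step 1: V/(n*Vt) = 0.61/(2*0.02585) = 11.7988
Step 2: exp(11.7988) = 1.3309e+05
Step 3: I = 4.924e-11 * (1.3309e+05 - 1) = 6.55e-06 A

6.55e-06


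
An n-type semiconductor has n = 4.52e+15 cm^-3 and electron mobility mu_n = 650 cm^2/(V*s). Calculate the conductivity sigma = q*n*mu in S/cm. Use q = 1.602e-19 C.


Step 1: sigma = q * n * mu
Step 2: sigma = 1.602e-19 * 4.52e+15 * 650
Step 3: sigma = 4.707e-01 S/cm

4.707e-01


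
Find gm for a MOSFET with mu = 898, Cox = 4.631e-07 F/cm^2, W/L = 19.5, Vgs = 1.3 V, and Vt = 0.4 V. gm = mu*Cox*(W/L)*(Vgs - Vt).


Step 1: Vov = Vgs - Vt = 1.3 - 0.4 = 0.9 V
Step 2: gm = mu * Cox * (W/L) * Vov
Step 3: gm = 898 * 4.631e-07 * 19.5 * 0.9 = 7.30e-03 S

7.30e-03


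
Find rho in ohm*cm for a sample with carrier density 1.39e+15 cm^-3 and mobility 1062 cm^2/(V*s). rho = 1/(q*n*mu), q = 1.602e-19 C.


Step 1: sigma = q * n * mu = 1.602e-19 * 1.39e+15 * 1062 = 2.36484e-01 S/cm
Step 2: rho = 1 / sigma = 1 / 2.36484e-01 = 4.229 ohm*cm

4.229


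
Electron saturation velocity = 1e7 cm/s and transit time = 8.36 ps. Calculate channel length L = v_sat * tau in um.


Step 1: tau in seconds = 8.36 ps * 1e-12 = 8.3600e-12 s
Step 2: L = v_sat * tau = 1e7 * 8.3600e-12 = 8.3600e-05 cm
Step 3: L in um = 8.3600e-05 * 1e4 = 0.836 um

0.836


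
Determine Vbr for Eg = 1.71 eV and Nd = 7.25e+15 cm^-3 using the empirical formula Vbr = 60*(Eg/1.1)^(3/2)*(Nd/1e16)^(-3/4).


Step 1: Eg/1.1 = 1.71/1.1 = 1.554545
Step 2: (Eg/1.1)^1.5 = 1.554545^1.5 = 1.938228
Step 3: (Nd/1e16)^(-0.75) = (0.725)^(-0.75) = 1.272760
Step 4: Vbr = 60 * 1.938228 * 1.272760 = 148.0 V

148.0


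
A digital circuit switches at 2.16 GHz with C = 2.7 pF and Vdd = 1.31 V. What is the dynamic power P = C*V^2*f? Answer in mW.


Step 1: V^2 = 1.31^2 = 1.7161 V^2
Step 2: P = C*V^2*f = 2.7e-12 F * 1.7161 * 2.16e9 Hz
Step 3: P = 1.00082952e-02 W
Step 4: P = 10.008 mW

10.008


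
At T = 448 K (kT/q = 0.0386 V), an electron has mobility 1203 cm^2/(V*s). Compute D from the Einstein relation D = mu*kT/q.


Step 1: D = mu * (kT/q)
Step 2: D = 1203 * 0.0386
Step 3: D = 46.44 cm^2/s

46.44


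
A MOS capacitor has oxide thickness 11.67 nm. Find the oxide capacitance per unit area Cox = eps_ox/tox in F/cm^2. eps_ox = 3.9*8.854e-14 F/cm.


Step 1: eps_ox = 3.9 * 8.854e-14 = 3.45306e-13 F/cm
Step 2: tox in cm = 11.67 nm * 1e-7 = 1.1670e-06 cm
Step 3: Cox = 3.45306e-13 / 1.1670e-06 = 2.96e-07 F/cm^2

2.96e-07


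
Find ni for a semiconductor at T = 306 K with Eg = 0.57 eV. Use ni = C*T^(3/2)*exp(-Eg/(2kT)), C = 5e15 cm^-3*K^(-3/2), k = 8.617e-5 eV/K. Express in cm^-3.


Step 1: Compute kT = 8.617e-5 * 306 = 0.02636802 eV
Step 2: Exponent = -Eg/(2kT) = -0.57/(2*0.02636802) = -10.80855
Step 3: T^(3/2) = 306^1.5 = 5352.81
Step 4: ni = 5e15 * 5352.81 * exp(-10.80855) = 5.41e+14 cm^-3

5.41e+14


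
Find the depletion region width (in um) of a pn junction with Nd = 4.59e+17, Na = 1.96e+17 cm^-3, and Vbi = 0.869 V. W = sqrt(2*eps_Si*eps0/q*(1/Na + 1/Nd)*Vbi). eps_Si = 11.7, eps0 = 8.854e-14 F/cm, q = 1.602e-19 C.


Step 1: 1/Na + 1/Nd = 1/1.96e+17 + 1/4.59e+17 = 7.28069e-18
Step 2: 2*eps*eps0/q = 2*11.7*8.854e-14/1.602e-19 = 1.293281e+07
Step 3: W^2 = 1.293281e+07 * 7.28069e-18 * 0.869 = 8.18248e-11
Step 4: W = sqrt(8.18248e-11) = 9.046e-06 cm = 0.09046 um

0.09046


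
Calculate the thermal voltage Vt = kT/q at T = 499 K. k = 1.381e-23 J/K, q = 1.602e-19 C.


Step 1: kT = 1.381e-23 * 499 = 6.89119e-21 J
Step 2: Vt = kT/q = 6.89119e-21 / 1.602e-19
Step 3: Vt = 0.04302 V

0.04302


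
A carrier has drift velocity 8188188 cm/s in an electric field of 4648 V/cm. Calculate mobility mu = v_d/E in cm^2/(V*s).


Step 1: mu = v_d / E
Step 2: mu = 8188188 / 4648
Step 3: mu = 1761.66 cm^2/(V*s)

1761.66


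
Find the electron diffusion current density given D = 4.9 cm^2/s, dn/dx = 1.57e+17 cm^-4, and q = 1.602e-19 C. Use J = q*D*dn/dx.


Step 1: J = q * D * (dn/dx)
Step 2: J = 1.602e-19 * 4.9 * 1.57e+17
Step 3: J = 1.23e-01 A/cm^2

1.23e-01


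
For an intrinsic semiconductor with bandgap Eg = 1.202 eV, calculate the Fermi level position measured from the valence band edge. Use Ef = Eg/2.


Step 1: For an intrinsic semiconductor, the Fermi level sits at midgap.
Step 2: Ef = Eg / 2 = 1.202 / 2 = 0.601 eV

0.601


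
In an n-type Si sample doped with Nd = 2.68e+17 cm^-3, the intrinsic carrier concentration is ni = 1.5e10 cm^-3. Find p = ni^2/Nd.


Step 1: Since Nd >> ni, n ≈ Nd = 2.68e+17 cm^-3
Step 2: p = ni^2 / n = (1.5e10)^2 / 2.68e+17
Step 3: p = 2.25e20 / 2.68e+17 = 8.40e+02 cm^-3

8.40e+02


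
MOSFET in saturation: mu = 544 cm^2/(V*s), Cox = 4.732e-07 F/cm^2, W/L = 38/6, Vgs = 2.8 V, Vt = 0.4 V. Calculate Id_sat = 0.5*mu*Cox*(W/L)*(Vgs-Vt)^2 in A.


Step 1: Overdrive voltage Vov = Vgs - Vt = 2.8 - 0.4 = 2.4 V
Step 2: W/L = 38/6 = 6.33333
Step 3: Id = 0.5 * 544 * 4.732e-07 * 6.33333 * 2.4^2
Step 4: Id = 4.70e-03 A

4.70e-03


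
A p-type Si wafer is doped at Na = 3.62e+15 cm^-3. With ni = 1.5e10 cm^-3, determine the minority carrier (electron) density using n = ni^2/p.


Step 1: Majority hole concentration p ≈ Na = 3.62e+15 cm^-3
Step 2: n = ni^2 / Na = (1.5e10)^2 / 3.62e+15
Step 3: n = 6.22e+04 cm^-3

6.22e+04


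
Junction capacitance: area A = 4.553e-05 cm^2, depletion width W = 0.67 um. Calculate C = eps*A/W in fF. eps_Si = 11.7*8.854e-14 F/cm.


Step 1: eps_Si = 11.7 * 8.854e-14 = 1.035918e-12 F/cm
Step 2: W in cm = 0.67 * 1e-4 = 6.70e-05 cm
Step 3: C = 1.035918e-12 * 4.553e-05 / 6.70e-05 = 7.039604e-13 F
Step 4: C = 703.96 fF

703.96
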